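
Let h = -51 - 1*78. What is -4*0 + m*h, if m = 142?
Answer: -18318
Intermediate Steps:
h = -129 (h = -51 - 78 = -129)
-4*0 + m*h = -4*0 + 142*(-129) = 0 - 18318 = -18318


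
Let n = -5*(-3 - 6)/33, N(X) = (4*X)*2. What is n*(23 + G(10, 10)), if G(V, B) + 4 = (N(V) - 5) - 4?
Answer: 1350/11 ≈ 122.73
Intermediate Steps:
N(X) = 8*X
n = 15/11 (n = -5*(-9)*(1/33) = 45*(1/33) = 15/11 ≈ 1.3636)
G(V, B) = -13 + 8*V (G(V, B) = -4 + ((8*V - 5) - 4) = -4 + ((-5 + 8*V) - 4) = -4 + (-9 + 8*V) = -13 + 8*V)
n*(23 + G(10, 10)) = 15*(23 + (-13 + 8*10))/11 = 15*(23 + (-13 + 80))/11 = 15*(23 + 67)/11 = (15/11)*90 = 1350/11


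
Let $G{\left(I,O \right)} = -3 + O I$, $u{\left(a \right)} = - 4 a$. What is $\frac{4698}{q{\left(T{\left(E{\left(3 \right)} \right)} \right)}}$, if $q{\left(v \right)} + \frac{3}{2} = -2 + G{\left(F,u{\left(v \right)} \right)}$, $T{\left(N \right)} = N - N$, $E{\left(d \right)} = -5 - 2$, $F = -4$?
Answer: $- \frac{9396}{13} \approx -722.77$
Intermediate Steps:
$G{\left(I,O \right)} = -3 + I O$
$E{\left(d \right)} = -7$ ($E{\left(d \right)} = -5 - 2 = -7$)
$T{\left(N \right)} = 0$
$q{\left(v \right)} = - \frac{13}{2} + 16 v$ ($q{\left(v \right)} = - \frac{3}{2} - \left(5 + 4 \left(-4\right) v\right) = - \frac{3}{2} + \left(-2 + \left(-3 + 16 v\right)\right) = - \frac{3}{2} + \left(-5 + 16 v\right) = - \frac{13}{2} + 16 v$)
$\frac{4698}{q{\left(T{\left(E{\left(3 \right)} \right)} \right)}} = \frac{4698}{- \frac{13}{2} + 16 \cdot 0} = \frac{4698}{- \frac{13}{2} + 0} = \frac{4698}{- \frac{13}{2}} = 4698 \left(- \frac{2}{13}\right) = - \frac{9396}{13}$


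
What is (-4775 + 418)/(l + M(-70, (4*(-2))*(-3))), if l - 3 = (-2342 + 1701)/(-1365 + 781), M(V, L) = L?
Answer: -2544488/16409 ≈ -155.07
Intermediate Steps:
l = 2393/584 (l = 3 + (-2342 + 1701)/(-1365 + 781) = 3 - 641/(-584) = 3 - 641*(-1/584) = 3 + 641/584 = 2393/584 ≈ 4.0976)
(-4775 + 418)/(l + M(-70, (4*(-2))*(-3))) = (-4775 + 418)/(2393/584 + (4*(-2))*(-3)) = -4357/(2393/584 - 8*(-3)) = -4357/(2393/584 + 24) = -4357/16409/584 = -4357*584/16409 = -2544488/16409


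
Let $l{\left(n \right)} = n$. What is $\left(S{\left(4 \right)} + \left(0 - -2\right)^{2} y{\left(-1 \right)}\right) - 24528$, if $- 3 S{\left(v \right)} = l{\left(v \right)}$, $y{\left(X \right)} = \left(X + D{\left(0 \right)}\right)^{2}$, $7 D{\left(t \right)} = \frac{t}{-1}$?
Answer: $- \frac{73576}{3} \approx -24525.0$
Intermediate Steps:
$D{\left(t \right)} = - \frac{t}{7}$ ($D{\left(t \right)} = \frac{t \frac{1}{-1}}{7} = \frac{t \left(-1\right)}{7} = \frac{\left(-1\right) t}{7} = - \frac{t}{7}$)
$y{\left(X \right)} = X^{2}$ ($y{\left(X \right)} = \left(X - 0\right)^{2} = \left(X + 0\right)^{2} = X^{2}$)
$S{\left(v \right)} = - \frac{v}{3}$
$\left(S{\left(4 \right)} + \left(0 - -2\right)^{2} y{\left(-1 \right)}\right) - 24528 = \left(\left(- \frac{1}{3}\right) 4 + \left(0 - -2\right)^{2} \left(-1\right)^{2}\right) - 24528 = \left(- \frac{4}{3} + \left(0 + 2\right)^{2} \cdot 1\right) - 24528 = \left(- \frac{4}{3} + 2^{2} \cdot 1\right) - 24528 = \left(- \frac{4}{3} + 4 \cdot 1\right) - 24528 = \left(- \frac{4}{3} + 4\right) - 24528 = \frac{8}{3} - 24528 = - \frac{73576}{3}$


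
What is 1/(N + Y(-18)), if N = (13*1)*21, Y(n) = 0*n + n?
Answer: 1/255 ≈ 0.0039216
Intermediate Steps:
Y(n) = n (Y(n) = 0 + n = n)
N = 273 (N = 13*21 = 273)
1/(N + Y(-18)) = 1/(273 - 18) = 1/255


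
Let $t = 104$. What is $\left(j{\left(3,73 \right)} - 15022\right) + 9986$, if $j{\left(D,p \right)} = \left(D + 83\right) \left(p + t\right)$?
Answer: $10186$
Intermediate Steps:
$j{\left(D,p \right)} = \left(83 + D\right) \left(104 + p\right)$ ($j{\left(D,p \right)} = \left(D + 83\right) \left(p + 104\right) = \left(83 + D\right) \left(104 + p\right)$)
$\left(j{\left(3,73 \right)} - 15022\right) + 9986 = \left(\left(8632 + 83 \cdot 73 + 104 \cdot 3 + 3 \cdot 73\right) - 15022\right) + 9986 = \left(\left(8632 + 6059 + 312 + 219\right) - 15022\right) + 9986 = \left(15222 - 15022\right) + 9986 = 200 + 9986 = 10186$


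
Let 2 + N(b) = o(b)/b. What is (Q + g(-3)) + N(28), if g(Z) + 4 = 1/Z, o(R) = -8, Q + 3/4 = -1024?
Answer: -86635/84 ≈ -1031.4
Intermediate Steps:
Q = -4099/4 (Q = -¾ - 1024 = -4099/4 ≈ -1024.8)
N(b) = -2 - 8/b
g(Z) = -4 + 1/Z
(Q + g(-3)) + N(28) = (-4099/4 + (-4 + 1/(-3))) + (-2 - 8/28) = (-4099/4 + (-4 - ⅓)) + (-2 - 8*1/28) = (-4099/4 - 13/3) + (-2 - 2/7) = -12349/12 - 16/7 = -86635/84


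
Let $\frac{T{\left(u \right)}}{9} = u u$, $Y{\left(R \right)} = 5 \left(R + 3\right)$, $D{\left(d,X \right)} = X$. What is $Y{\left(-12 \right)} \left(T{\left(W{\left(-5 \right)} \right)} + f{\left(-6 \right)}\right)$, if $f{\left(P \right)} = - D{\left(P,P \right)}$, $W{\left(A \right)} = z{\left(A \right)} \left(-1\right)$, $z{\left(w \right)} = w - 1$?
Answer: $-14850$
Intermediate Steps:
$z{\left(w \right)} = -1 + w$
$W{\left(A \right)} = 1 - A$ ($W{\left(A \right)} = \left(-1 + A\right) \left(-1\right) = 1 - A$)
$Y{\left(R \right)} = 15 + 5 R$ ($Y{\left(R \right)} = 5 \left(3 + R\right) = 15 + 5 R$)
$T{\left(u \right)} = 9 u^{2}$ ($T{\left(u \right)} = 9 u u = 9 u^{2}$)
$f{\left(P \right)} = - P$
$Y{\left(-12 \right)} \left(T{\left(W{\left(-5 \right)} \right)} + f{\left(-6 \right)}\right) = \left(15 + 5 \left(-12\right)\right) \left(9 \left(1 - -5\right)^{2} - -6\right) = \left(15 - 60\right) \left(9 \left(1 + 5\right)^{2} + 6\right) = - 45 \left(9 \cdot 6^{2} + 6\right) = - 45 \left(9 \cdot 36 + 6\right) = - 45 \left(324 + 6\right) = \left(-45\right) 330 = -14850$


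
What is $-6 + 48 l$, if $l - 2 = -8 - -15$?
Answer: $426$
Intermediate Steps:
$l = 9$ ($l = 2 - -7 = 2 + \left(-8 + 15\right) = 2 + 7 = 9$)
$-6 + 48 l = -6 + 48 \cdot 9 = -6 + 432 = 426$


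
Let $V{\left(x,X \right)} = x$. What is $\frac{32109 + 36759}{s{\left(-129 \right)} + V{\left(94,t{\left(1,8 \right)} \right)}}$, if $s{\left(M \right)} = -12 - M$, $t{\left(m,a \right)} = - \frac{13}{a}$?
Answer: $\frac{68868}{211} \approx 326.39$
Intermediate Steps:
$\frac{32109 + 36759}{s{\left(-129 \right)} + V{\left(94,t{\left(1,8 \right)} \right)}} = \frac{32109 + 36759}{\left(-12 - -129\right) + 94} = \frac{68868}{\left(-12 + 129\right) + 94} = \frac{68868}{117 + 94} = \frac{68868}{211}$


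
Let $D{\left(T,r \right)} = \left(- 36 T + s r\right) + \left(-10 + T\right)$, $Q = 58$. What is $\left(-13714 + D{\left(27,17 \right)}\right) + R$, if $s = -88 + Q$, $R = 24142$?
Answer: $8963$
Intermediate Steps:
$s = -30$ ($s = -88 + 58 = -30$)
$D{\left(T,r \right)} = -10 - 35 T - 30 r$ ($D{\left(T,r \right)} = \left(- 36 T - 30 r\right) + \left(-10 + T\right) = -10 - 35 T - 30 r$)
$\left(-13714 + D{\left(27,17 \right)}\right) + R = \left(-13714 - 1465\right) + 24142 = -15179 + 24142 = 8963$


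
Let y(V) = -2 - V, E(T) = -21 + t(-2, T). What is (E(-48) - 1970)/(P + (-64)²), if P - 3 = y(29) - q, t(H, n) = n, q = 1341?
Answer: -2039/2727 ≈ -0.74771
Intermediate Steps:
E(T) = -21 + T
P = -1369 (P = 3 + ((-2 - 1*29) - 1*1341) = 3 + ((-2 - 29) - 1341) = 3 + (-31 - 1341) = 3 - 1372 = -1369)
(E(-48) - 1970)/(P + (-64)²) = ((-21 - 48) - 1970)/(-1369 + (-64)²) = (-69 - 1970)/(-1369 + 4096) = -2039/2727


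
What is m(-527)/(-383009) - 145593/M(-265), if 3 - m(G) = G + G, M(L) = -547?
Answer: 55762851158/209505923 ≈ 266.16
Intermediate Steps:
m(G) = 3 - 2*G (m(G) = 3 - (G + G) = 3 - 2*G)
m(-527)/(-383009) - 145593/M(-265) = (3 - 2*(-527))/(-383009) - 145593/(-547) = (3 + 1054)*(-1/383009) - 145593*(-1/547) = 1057*(-1/383009) + 145593/547 = -1057/383009 + 145593/547 = 55762851158/209505923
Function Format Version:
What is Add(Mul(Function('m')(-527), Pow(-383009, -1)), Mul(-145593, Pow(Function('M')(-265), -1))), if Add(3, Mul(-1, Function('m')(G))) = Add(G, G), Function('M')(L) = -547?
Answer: Rational(55762851158, 209505923) ≈ 266.16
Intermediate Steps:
Function('m')(G) = Add(3, Mul(-2, G)) (Function('m')(G) = Add(3, Mul(-1, Add(G, G))) = Add(3, Mul(-1, Mul(2, G))) = Add(3, Mul(-2, G)))
Add(Mul(Function('m')(-527), Pow(-383009, -1)), Mul(-145593, Pow(Function('M')(-265), -1))) = Add(Mul(Add(3, Mul(-2, -527)), Pow(-383009, -1)), Mul(-145593, Pow(-547, -1))) = Add(Mul(Add(3, 1054), Rational(-1, 383009)), Mul(-145593, Rational(-1, 547))) = Add(Mul(1057, Rational(-1, 383009)), Rational(145593, 547)) = Add(Rational(-1057, 383009), Rational(145593, 547)) = Rational(55762851158, 209505923)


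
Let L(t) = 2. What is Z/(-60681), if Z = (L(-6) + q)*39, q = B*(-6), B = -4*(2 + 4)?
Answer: -1898/20227 ≈ -0.093835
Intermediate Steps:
B = -24 (B = -4*6 = -24)
q = 144 (q = -24*(-6) = 144)
Z = 5694 (Z = (2 + 144)*39 = 146*39 = 5694)
Z/(-60681) = 5694/(-60681) = 5694*(-1/60681) = -1898/20227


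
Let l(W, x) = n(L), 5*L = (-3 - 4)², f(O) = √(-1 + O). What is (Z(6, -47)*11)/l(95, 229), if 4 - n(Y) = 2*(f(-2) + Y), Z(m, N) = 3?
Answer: -2145/1064 + 275*I*√3/1064 ≈ -2.016 + 0.44766*I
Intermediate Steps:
L = 49/5 (L = (-3 - 4)²/5 = (⅕)*(-7)² = (⅕)*49 = 49/5 ≈ 9.8000)
n(Y) = 4 - 2*Y - 2*I*√3 (n(Y) = 4 - 2*(√(-1 - 2) + Y) = 4 - 2*(√(-3) + Y) = 4 - 2*(I*√3 + Y) = 4 - 2*(Y + I*√3) = 4 - (2*Y + 2*I*√3) = 4 + (-2*Y - 2*I*√3) = 4 - 2*Y - 2*I*√3)
l(W, x) = -78/5 - 2*I*√3 (l(W, x) = 4 - 2*49/5 - 2*I*√3 = 4 - 98/5 - 2*I*√3 = -78/5 - 2*I*√3)
(Z(6, -47)*11)/l(95, 229) = (3*11)/(-78/5 - 2*I*√3) = 33/(-78/5 - 2*I*√3)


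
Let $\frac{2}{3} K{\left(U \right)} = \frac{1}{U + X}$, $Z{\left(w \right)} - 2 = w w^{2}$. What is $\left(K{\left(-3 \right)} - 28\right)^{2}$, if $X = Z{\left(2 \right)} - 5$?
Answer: $\frac{11881}{16} \approx 742.56$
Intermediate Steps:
$Z{\left(w \right)} = 2 + w^{3}$ ($Z{\left(w \right)} = 2 + w w^{2} = 2 + w^{3}$)
$X = 5$ ($X = \left(2 + 2^{3}\right) - 5 = \left(2 + 8\right) - 5 = 10 - 5 = 5$)
$K{\left(U \right)} = \frac{3}{2 \left(5 + U\right)}$ ($K{\left(U \right)} = \frac{3}{2 \left(U + 5\right)} = \frac{3}{2 \left(5 + U\right)}$)
$\left(K{\left(-3 \right)} - 28\right)^{2} = \left(\frac{3}{2 \left(5 - 3\right)} - 28\right)^{2} = \left(\frac{3}{2 \cdot 2} - 28\right)^{2} = \left(\frac{3}{2} \cdot \frac{1}{2} - 28\right)^{2} = \left(\frac{3}{4} - 28\right)^{2} = \left(- \frac{109}{4}\right)^{2} = \frac{11881}{16}$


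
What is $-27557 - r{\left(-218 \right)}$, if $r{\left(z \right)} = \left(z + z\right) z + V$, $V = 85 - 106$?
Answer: $-122584$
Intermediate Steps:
$V = -21$
$r{\left(z \right)} = -21 + 2 z^{2}$ ($r{\left(z \right)} = \left(z + z\right) z - 21 = 2 z z - 21 = 2 z^{2} - 21 = -21 + 2 z^{2}$)
$-27557 - r{\left(-218 \right)} = -27557 - \left(-21 + 2 \left(-218\right)^{2}\right) = -27557 - \left(-21 + 2 \cdot 47524\right) = -27557 - \left(-21 + 95048\right) = -27557 - 95027 = -122584$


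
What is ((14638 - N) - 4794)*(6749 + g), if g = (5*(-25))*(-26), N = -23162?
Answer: 330026994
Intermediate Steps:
g = 3250 (g = -125*(-26) = 3250)
((14638 - N) - 4794)*(6749 + g) = ((14638 - 1*(-23162)) - 4794)*(6749 + 3250) = ((14638 + 23162) - 4794)*9999 = (37800 - 4794)*9999 = 33006*9999 = 330026994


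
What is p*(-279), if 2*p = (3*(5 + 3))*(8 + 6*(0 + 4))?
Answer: -107136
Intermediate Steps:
p = 384 (p = ((3*(5 + 3))*(8 + 6*(0 + 4)))/2 = ((3*8)*(8 + 6*4))/2 = (24*(8 + 24))/2 = (24*32)/2 = (½)*768 = 384)
p*(-279) = 384*(-279) = -107136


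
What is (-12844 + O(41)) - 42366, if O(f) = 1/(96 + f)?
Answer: -7563769/137 ≈ -55210.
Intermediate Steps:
(-12844 + O(41)) - 42366 = (-12844 + 1/(96 + 41)) - 42366 = (-12844 + 1/137) - 42366 = -1759627/137 - 42366 = -7563769/137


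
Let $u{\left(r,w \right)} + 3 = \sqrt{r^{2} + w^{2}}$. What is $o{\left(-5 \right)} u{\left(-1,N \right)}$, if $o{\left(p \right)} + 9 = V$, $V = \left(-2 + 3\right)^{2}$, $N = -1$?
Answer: $24 - 8 \sqrt{2} \approx 12.686$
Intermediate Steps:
$u{\left(r,w \right)} = -3 + \sqrt{r^{2} + w^{2}}$
$V = 1$ ($V = 1^{2} = 1$)
$o{\left(p \right)} = -8$ ($o{\left(p \right)} = -9 + 1 = -8$)
$o{\left(-5 \right)} u{\left(-1,N \right)} = - 8 \left(-3 + \sqrt{\left(-1\right)^{2} + \left(-1\right)^{2}}\right) = - 8 \left(-3 + \sqrt{1 + 1}\right) = - 8 \left(-3 + \sqrt{2}\right) = 24 - 8 \sqrt{2}$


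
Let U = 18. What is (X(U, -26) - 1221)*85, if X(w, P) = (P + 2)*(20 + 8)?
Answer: -160905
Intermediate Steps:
X(w, P) = 56 + 28*P (X(w, P) = (2 + P)*28 = 56 + 28*P)
(X(U, -26) - 1221)*85 = ((56 + 28*(-26)) - 1221)*85 = ((56 - 728) - 1221)*85 = (-672 - 1221)*85 = -1893*85 = -160905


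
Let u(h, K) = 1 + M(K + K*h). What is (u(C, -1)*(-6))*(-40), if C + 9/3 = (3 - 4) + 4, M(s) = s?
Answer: 0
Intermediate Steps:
C = 0 (C = -3 + ((3 - 4) + 4) = -3 + (-1 + 4) = -3 + 3 = 0)
u(h, K) = 1 + K + K*h (u(h, K) = 1 + (K + K*h) = 1 + K + K*h)
(u(C, -1)*(-6))*(-40) = ((1 - (1 + 0))*(-6))*(-40) = ((1 - 1*1)*(-6))*(-40) = ((1 - 1)*(-6))*(-40) = (0*(-6))*(-40) = 0*(-40) = 0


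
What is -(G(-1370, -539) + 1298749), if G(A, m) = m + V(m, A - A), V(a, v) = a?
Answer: -1297671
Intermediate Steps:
G(A, m) = 2*m (G(A, m) = m + m = 2*m)
-(G(-1370, -539) + 1298749) = -(2*(-539) + 1298749) = -(-1078 + 1298749) = -1*1297671 = -1297671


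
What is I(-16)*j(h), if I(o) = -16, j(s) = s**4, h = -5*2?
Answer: -160000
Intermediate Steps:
h = -10
I(-16)*j(h) = -16*(-10)**4 = -16*10000 = -160000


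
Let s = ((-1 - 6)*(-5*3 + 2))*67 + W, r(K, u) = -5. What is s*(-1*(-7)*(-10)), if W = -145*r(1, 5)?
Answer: -477540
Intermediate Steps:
W = 725 (W = -145*(-5) = 725)
s = 6822 (s = ((-1 - 6)*(-5*3 + 2))*67 + 725 = -7*(-15 + 2)*67 + 725 = -7*(-13)*67 + 725 = 91*67 + 725 = 6097 + 725 = 6822)
s*(-1*(-7)*(-10)) = 6822*(-1*(-7)*(-10)) = 6822*(7*(-10)) = 6822*(-70) = -477540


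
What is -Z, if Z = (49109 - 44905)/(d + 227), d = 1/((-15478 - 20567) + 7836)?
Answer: -59295318/3201721 ≈ -18.520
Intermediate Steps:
d = -1/28209 (d = 1/(-36045 + 7836) = 1/(-28209) = -1/28209 ≈ -3.5450e-5)
Z = 59295318/3201721 (Z = (49109 - 44905)/(-1/28209 + 227) = 4204/(6403442/28209) = 4204*(28209/6403442) = 59295318/3201721 ≈ 18.520)
-Z = -1*59295318/3201721 = -59295318/3201721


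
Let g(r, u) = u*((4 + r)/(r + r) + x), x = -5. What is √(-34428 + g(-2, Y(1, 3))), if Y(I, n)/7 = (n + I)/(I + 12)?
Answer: I*√5820334/13 ≈ 185.58*I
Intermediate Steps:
Y(I, n) = 7*(I + n)/(12 + I) (Y(I, n) = 7*((n + I)/(I + 12)) = 7*((I + n)/(12 + I)) = 7*(I + n)/(12 + I))
g(r, u) = u*(-5 + (4 + r)/(2*r)) (g(r, u) = u*((4 + r)/(r + r) - 5) = u*((4 + r)/((2*r)) - 5) = u*((4 + r)*(1/(2*r)) - 5) = u*((4 + r)/(2*r) - 5) = u*(-5 + (4 + r)/(2*r)))
√(-34428 + g(-2, Y(1, 3))) = √(-34428 + (½)*(7*(1 + 3)/(12 + 1))*(4 - 9*(-2))/(-2)) = √(-34428 + (½)*(7*4/13)*(-½)*(4 + 18)) = √(-34428 + (½)*(7*(1/13)*4)*(-½)*22) = √(-34428 + (½)*(28/13)*(-½)*22) = √(-34428 - 154/13) = √(-447718/13) = I*√5820334/13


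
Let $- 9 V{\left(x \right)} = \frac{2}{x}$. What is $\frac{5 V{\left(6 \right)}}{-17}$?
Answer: $\frac{5}{459} \approx 0.010893$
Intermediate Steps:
$V{\left(x \right)} = - \frac{2}{9 x}$ ($V{\left(x \right)} = - \frac{2 \frac{1}{x}}{9} = - \frac{2}{9 x}$)
$\frac{5 V{\left(6 \right)}}{-17} = \frac{5 \left(- \frac{2}{9 \cdot 6}\right)}{-17} = 5 \left(\left(- \frac{2}{9}\right) \frac{1}{6}\right) \left(- \frac{1}{17}\right) = 5 \left(- \frac{1}{27}\right) \left(- \frac{1}{17}\right) = \left(- \frac{5}{27}\right) \left(- \frac{1}{17}\right) = \frac{5}{459}$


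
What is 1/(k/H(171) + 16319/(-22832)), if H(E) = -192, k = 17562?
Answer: -45664/4209467 ≈ -0.010848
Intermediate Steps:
1/(k/H(171) + 16319/(-22832)) = 1/(17562/(-192) + 16319/(-22832)) = 1/(17562*(-1/192) + 16319*(-1/22832)) = 1/(-2927/32 - 16319/22832) = 1/(-4209467/45664) = -45664/4209467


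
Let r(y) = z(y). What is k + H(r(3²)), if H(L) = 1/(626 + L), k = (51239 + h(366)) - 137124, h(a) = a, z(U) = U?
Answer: -54304564/635 ≈ -85519.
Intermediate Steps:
r(y) = y
k = -85519 (k = (51239 + 366) - 137124 = 51605 - 137124 = -85519)
k + H(r(3²)) = -85519 + 1/(626 + 3²) = -85519 + 1/(626 + 9) = -85519 + 1/635 = -54304564/635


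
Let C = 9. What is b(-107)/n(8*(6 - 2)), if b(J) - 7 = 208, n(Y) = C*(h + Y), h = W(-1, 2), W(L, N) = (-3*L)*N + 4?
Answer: 215/378 ≈ 0.56878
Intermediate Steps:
W(L, N) = 4 - 3*L*N (W(L, N) = -3*L*N + 4 = 4 - 3*L*N)
h = 10 (h = 4 - 3*(-1)*2 = 4 + 6 = 10)
n(Y) = 90 + 9*Y (n(Y) = 9*(10 + Y) = 90 + 9*Y)
b(J) = 215 (b(J) = 7 + 208 = 215)
b(-107)/n(8*(6 - 2)) = 215/(90 + 9*(8*(6 - 2))) = 215/(90 + 9*(8*4)) = 215/(90 + 9*32) = 215/(90 + 288) = 215/378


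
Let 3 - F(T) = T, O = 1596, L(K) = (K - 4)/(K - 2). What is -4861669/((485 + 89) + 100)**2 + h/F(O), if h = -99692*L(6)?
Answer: 14899202779/723661668 ≈ 20.589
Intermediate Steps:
L(K) = (-4 + K)/(-2 + K)
F(T) = 3 - T
h = -49846 (h = -99692*(-4 + 6)/(-2 + 6) = -99692*2/4 = -24923*2 = -99692*1/2 = -49846)
-4861669/((485 + 89) + 100)**2 + h/F(O) = -4861669/((485 + 89) + 100)**2 - 49846/(3 - 1*1596) = -4861669/(574 + 100)**2 - 49846/(3 - 1596) = -4861669/(674**2) - 49846/(-1593) = -4861669/454276 - 49846*(-1/1593) = -4861669*1/454276 + 49846/1593 = -4861669/454276 + 49846/1593 = 14899202779/723661668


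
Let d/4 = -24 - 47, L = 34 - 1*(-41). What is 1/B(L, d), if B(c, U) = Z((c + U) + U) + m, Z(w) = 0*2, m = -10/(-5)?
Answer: 1/2 ≈ 0.50000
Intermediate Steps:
m = 2 (m = -10*(-1/5) = 2)
Z(w) = 0
L = 75 (L = 34 + 41 = 75)
d = -284 (d = 4*(-24 - 47) = 4*(-71) = -284)
B(c, U) = 2 (B(c, U) = 0 + 2 = 2)
1/B(L, d) = 1/2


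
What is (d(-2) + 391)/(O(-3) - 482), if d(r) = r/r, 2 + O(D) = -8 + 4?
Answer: -49/61 ≈ -0.80328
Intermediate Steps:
O(D) = -6 (O(D) = -2 + (-8 + 4) = -2 - 4 = -6)
d(r) = 1
(d(-2) + 391)/(O(-3) - 482) = (1 + 391)/(-6 - 482) = 392/(-488) = 392*(-1/488) = -49/61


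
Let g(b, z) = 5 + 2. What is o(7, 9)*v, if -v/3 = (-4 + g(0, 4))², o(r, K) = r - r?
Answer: 0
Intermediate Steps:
g(b, z) = 7
o(r, K) = 0
v = -27 (v = -3*(-4 + 7)² = -3*3² = -3*9 = -27)
o(7, 9)*v = 0*(-27) = 0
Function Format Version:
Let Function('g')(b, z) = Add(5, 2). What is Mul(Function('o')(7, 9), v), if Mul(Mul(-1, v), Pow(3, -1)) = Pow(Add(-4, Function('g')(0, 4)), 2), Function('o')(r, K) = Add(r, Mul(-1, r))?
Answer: 0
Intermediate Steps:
Function('g')(b, z) = 7
Function('o')(r, K) = 0
v = -27 (v = Mul(-3, Pow(Add(-4, 7), 2)) = Mul(-3, Pow(3, 2)) = Mul(-3, 9) = -27)
Mul(Function('o')(7, 9), v) = Mul(0, -27) = 0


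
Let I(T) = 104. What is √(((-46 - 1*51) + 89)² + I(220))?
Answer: 2*√42 ≈ 12.961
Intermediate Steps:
√(((-46 - 1*51) + 89)² + I(220)) = √(((-46 - 1*51) + 89)² + 104) = √(((-46 - 51) + 89)² + 104) = √((-97 + 89)² + 104) = √((-8)² + 104) = √(64 + 104) = √168 = 2*√42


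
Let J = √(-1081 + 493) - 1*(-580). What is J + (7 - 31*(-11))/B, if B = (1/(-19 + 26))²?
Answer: 17632 + 14*I*√3 ≈ 17632.0 + 24.249*I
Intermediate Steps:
B = 1/49 (B = (1/7)² = (⅐)² = 1/49 ≈ 0.020408)
J = 580 + 14*I*√3 (J = √(-588) + 580 = 14*I*√3 + 580 = 580 + 14*I*√3 ≈ 580.0 + 24.249*I)
J + (7 - 31*(-11))/B = (580 + 14*I*√3) + (7 - 31*(-11))/(1/49) = (580 + 14*I*√3) + (7 + 341)*49 = (580 + 14*I*√3) + 348*49 = (580 + 14*I*√3) + 17052 = 17632 + 14*I*√3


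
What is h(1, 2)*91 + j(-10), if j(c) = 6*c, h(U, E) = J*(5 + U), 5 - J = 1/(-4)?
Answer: 5613/2 ≈ 2806.5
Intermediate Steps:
J = 21/4 (J = 5 - 1/(-4) = 5 - 1*(-¼) = 5 + ¼ = 21/4 ≈ 5.2500)
h(U, E) = 105/4 + 21*U/4 (h(U, E) = 21*(5 + U)/4 = 105/4 + 21*U/4)
h(1, 2)*91 + j(-10) = (105/4 + (21/4)*1)*91 + 6*(-10) = (105/4 + 21/4)*91 - 60 = (63/2)*91 - 60 = 5733/2 - 60 = 5613/2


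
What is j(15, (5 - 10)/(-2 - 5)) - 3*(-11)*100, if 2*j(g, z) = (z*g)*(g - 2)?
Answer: 47175/14 ≈ 3369.6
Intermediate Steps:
j(g, z) = g*z*(-2 + g)/2 (j(g, z) = ((z*g)*(g - 2))/2 = ((g*z)*(-2 + g))/2 = (g*z*(-2 + g))/2 = g*z*(-2 + g)/2)
j(15, (5 - 10)/(-2 - 5)) - 3*(-11)*100 = (1/2)*15*((5 - 10)/(-2 - 5))*(-2 + 15) - 3*(-11)*100 = (1/2)*15*(-5/(-7))*13 + 33*100 = (1/2)*15*(-5*(-1/7))*13 + 3300 = (1/2)*15*(5/7)*13 + 3300 = 975/14 + 3300 = 47175/14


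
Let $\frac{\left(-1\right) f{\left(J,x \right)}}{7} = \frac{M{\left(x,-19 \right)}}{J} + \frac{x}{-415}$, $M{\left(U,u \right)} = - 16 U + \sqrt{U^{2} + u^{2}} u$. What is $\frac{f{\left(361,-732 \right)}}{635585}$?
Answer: $- \frac{35873124}{95220166775} + \frac{7 \sqrt{536185}}{12076115} \approx 4.7713 \cdot 10^{-5}$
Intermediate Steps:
$M{\left(U,u \right)} = - 16 U + u \sqrt{U^{2} + u^{2}}$
$f{\left(J,x \right)} = \frac{7 x}{415} - \frac{7 \left(- 19 \sqrt{361 + x^{2}} - 16 x\right)}{J}$ ($f{\left(J,x \right)} = - 7 \left(\frac{- 16 x - 19 \sqrt{x^{2} + \left(-19\right)^{2}}}{J} + \frac{x}{-415}\right) = - 7 \left(\frac{- 16 x - 19 \sqrt{x^{2} + 361}}{J} + x \left(- \frac{1}{415}\right)\right) = - 7 \left(\frac{- 16 x - 19 \sqrt{361 + x^{2}}}{J} - \frac{x}{415}\right) = - 7 \left(\frac{- 19 \sqrt{361 + x^{2}} - 16 x}{J} - \frac{x}{415}\right) = - 7 \left(- \frac{x}{415} + \frac{- 19 \sqrt{361 + x^{2}} - 16 x}{J}\right) = \frac{7 x}{415} - \frac{7 \left(- 19 \sqrt{361 + x^{2}} - 16 x\right)}{J}$)
$\frac{f{\left(361,-732 \right)}}{635585} = \frac{\frac{7}{415} \cdot \frac{1}{361} \left(6640 \left(-732\right) + 7885 \sqrt{361 + \left(-732\right)^{2}} + 361 \left(-732\right)\right)}{635585} = \frac{7}{415} \cdot \frac{1}{361} \left(-4860480 + 7885 \sqrt{361 + 535824} - 264252\right) \frac{1}{635585} = \frac{7}{415} \cdot \frac{1}{361} \left(-4860480 + 7885 \sqrt{536185} - 264252\right) \frac{1}{635585} = \frac{7}{415} \cdot \frac{1}{361} \left(-5124732 + 7885 \sqrt{536185}\right) \frac{1}{635585} = \left(- \frac{35873124}{149815} + \frac{7 \sqrt{536185}}{19}\right) \frac{1}{635585} = - \frac{35873124}{95220166775} + \frac{7 \sqrt{536185}}{12076115}$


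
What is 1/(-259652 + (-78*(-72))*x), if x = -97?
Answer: -1/804404 ≈ -1.2432e-6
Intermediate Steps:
1/(-259652 + (-78*(-72))*x) = 1/(-259652 - 78*(-72)*(-97)) = 1/(-259652 + 5616*(-97)) = 1/(-259652 - 544752) = 1/(-804404) = -1/804404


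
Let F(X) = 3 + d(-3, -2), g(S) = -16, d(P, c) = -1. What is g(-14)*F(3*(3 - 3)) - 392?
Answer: -424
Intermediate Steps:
F(X) = 2 (F(X) = 3 - 1 = 2)
g(-14)*F(3*(3 - 3)) - 392 = -16*2 - 392 = -32 - 392 = -424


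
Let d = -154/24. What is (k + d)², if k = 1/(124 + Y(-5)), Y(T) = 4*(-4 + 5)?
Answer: 6056521/147456 ≈ 41.073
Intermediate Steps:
Y(T) = 4 (Y(T) = 4*1 = 4)
d = -77/12 (d = -154*1/24 = -77/12 ≈ -6.4167)
k = 1/128 (k = 1/(124 + 4) = 1/128 ≈ 0.0078125)
(k + d)² = (1/128 - 77/12)² = (-2461/384)² = 6056521/147456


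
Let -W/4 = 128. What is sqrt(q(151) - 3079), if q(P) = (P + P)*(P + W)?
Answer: I*sqrt(112101) ≈ 334.81*I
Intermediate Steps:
W = -512 (W = -4*128 = -512)
q(P) = 2*P*(-512 + P) (q(P) = (P + P)*(P - 512) = (2*P)*(-512 + P) = 2*P*(-512 + P))
sqrt(q(151) - 3079) = sqrt(2*151*(-512 + 151) - 3079) = sqrt(2*151*(-361) - 3079) = sqrt(-109022 - 3079) = sqrt(-112101) = I*sqrt(112101)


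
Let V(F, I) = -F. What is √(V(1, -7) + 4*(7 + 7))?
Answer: √55 ≈ 7.4162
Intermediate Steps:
√(V(1, -7) + 4*(7 + 7)) = √(-1*1 + 4*(7 + 7)) = √(-1 + 4*14) = √(-1 + 56) = √55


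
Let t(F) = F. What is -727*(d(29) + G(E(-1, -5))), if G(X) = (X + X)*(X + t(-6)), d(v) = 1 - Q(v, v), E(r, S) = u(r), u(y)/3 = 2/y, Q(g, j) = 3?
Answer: -103234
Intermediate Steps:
u(y) = 6/y (u(y) = 3*(2/y) = 6/y)
E(r, S) = 6/r
d(v) = -2 (d(v) = 1 - 1*3 = 1 - 3 = -2)
G(X) = 2*X*(-6 + X) (G(X) = (X + X)*(X - 6) = (2*X)*(-6 + X) = 2*X*(-6 + X))
-727*(d(29) + G(E(-1, -5))) = -727*(-2 + 2*(6/(-1))*(-6 + 6/(-1))) = -727*(-2 + 2*(6*(-1))*(-6 + 6*(-1))) = -727*(-2 + 2*(-6)*(-6 - 6)) = -727*(-2 + 2*(-6)*(-12)) = -727*(-2 + 144) = -727*142 = -103234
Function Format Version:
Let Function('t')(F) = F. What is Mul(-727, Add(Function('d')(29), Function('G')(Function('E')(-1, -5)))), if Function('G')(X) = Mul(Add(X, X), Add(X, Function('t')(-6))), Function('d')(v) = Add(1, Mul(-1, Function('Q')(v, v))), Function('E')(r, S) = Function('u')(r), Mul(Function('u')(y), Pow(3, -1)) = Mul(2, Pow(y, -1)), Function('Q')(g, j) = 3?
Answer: -103234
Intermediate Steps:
Function('u')(y) = Mul(6, Pow(y, -1)) (Function('u')(y) = Mul(3, Mul(2, Pow(y, -1))) = Mul(6, Pow(y, -1)))
Function('E')(r, S) = Mul(6, Pow(r, -1))
Function('d')(v) = -2 (Function('d')(v) = Add(1, Mul(-1, 3)) = Add(1, -3) = -2)
Function('G')(X) = Mul(2, X, Add(-6, X)) (Function('G')(X) = Mul(Add(X, X), Add(X, -6)) = Mul(Mul(2, X), Add(-6, X)) = Mul(2, X, Add(-6, X)))
Mul(-727, Add(Function('d')(29), Function('G')(Function('E')(-1, -5)))) = Mul(-727, Add(-2, Mul(2, Mul(6, Pow(-1, -1)), Add(-6, Mul(6, Pow(-1, -1)))))) = Mul(-727, Add(-2, Mul(2, Mul(6, -1), Add(-6, Mul(6, -1))))) = Mul(-727, Add(-2, Mul(2, -6, Add(-6, -6)))) = Mul(-727, Add(-2, Mul(2, -6, -12))) = Mul(-727, Add(-2, 144)) = Mul(-727, 142) = -103234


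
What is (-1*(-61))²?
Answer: 3721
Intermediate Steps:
(-1*(-61))² = 61² = 3721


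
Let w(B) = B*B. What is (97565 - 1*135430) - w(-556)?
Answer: -347001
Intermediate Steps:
w(B) = B²
(97565 - 1*135430) - w(-556) = (97565 - 1*135430) - 1*(-556)² = (97565 - 135430) - 1*309136 = -37865 - 309136 = -347001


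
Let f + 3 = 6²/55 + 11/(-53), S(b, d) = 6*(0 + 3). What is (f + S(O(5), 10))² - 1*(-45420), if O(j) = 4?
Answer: 387971480284/8497225 ≈ 45659.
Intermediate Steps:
S(b, d) = 18 (S(b, d) = 6*3 = 18)
f = -7442/2915 (f = -3 + (6²/55 + 11/(-53)) = -3 + (36*(1/55) + 11*(-1/53)) = -3 + (36/55 - 11/53) = -3 + 1303/2915 = -7442/2915 ≈ -2.5530)
(f + S(O(5), 10))² - 1*(-45420) = (-7442/2915 + 18)² - 1*(-45420) = (45028/2915)² + 45420 = 2027520784/8497225 + 45420 = 387971480284/8497225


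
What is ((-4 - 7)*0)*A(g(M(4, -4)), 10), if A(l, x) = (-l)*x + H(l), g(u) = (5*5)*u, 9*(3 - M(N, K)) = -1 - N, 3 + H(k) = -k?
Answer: 0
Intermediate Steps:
H(k) = -3 - k
M(N, K) = 28/9 + N/9 (M(N, K) = 3 - (-1 - N)/9 = 3 + (⅑ + N/9) = 28/9 + N/9)
g(u) = 25*u
A(l, x) = -3 - l - l*x (A(l, x) = (-l)*x + (-3 - l) = -l*x + (-3 - l) = -3 - l - l*x)
((-4 - 7)*0)*A(g(M(4, -4)), 10) = ((-4 - 7)*0)*(-3 - 25*(28/9 + (⅑)*4) - 1*25*(28/9 + (⅑)*4)*10) = (-11*0)*(-3 - 25*(28/9 + 4/9) - 1*25*(28/9 + 4/9)*10) = 0*(-3 - 25*32/9 - 1*25*(32/9)*10) = 0*(-3 - 1*800/9 - 1*800/9*10) = 0*(-3 - 800/9 - 8000/9) = 0*(-8827/9) = 0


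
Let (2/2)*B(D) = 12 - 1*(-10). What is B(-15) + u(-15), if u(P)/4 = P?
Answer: -38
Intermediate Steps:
B(D) = 22 (B(D) = 12 - 1*(-10) = 12 + 10 = 22)
u(P) = 4*P
B(-15) + u(-15) = 22 + 4*(-15) = 22 - 60 = -38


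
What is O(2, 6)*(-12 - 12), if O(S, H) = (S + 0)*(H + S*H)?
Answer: -864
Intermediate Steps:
O(S, H) = S*(H + H*S)
O(2, 6)*(-12 - 12) = (6*2*(1 + 2))*(-12 - 12) = (6*2*3)*(-24) = 36*(-24) = -864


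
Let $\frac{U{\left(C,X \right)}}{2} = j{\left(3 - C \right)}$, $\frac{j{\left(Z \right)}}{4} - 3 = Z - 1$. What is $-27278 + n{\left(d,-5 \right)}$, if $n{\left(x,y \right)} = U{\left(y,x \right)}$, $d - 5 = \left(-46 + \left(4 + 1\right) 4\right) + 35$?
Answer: $-27198$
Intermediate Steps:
$j{\left(Z \right)} = 8 + 4 Z$ ($j{\left(Z \right)} = 12 + 4 \left(Z - 1\right) = 12 + 4 \left(-1 + Z\right) = 12 + \left(-4 + 4 Z\right) = 8 + 4 Z$)
$U{\left(C,X \right)} = 40 - 8 C$ ($U{\left(C,X \right)} = 2 \left(8 + 4 \left(3 - C\right)\right) = 2 \left(8 - \left(-12 + 4 C\right)\right) = 2 \left(20 - 4 C\right) = 40 - 8 C$)
$d = 14$ ($d = 5 + \left(\left(-46 + \left(4 + 1\right) 4\right) + 35\right) = 5 + \left(\left(-46 + 5 \cdot 4\right) + 35\right) = 5 + \left(\left(-46 + 20\right) + 35\right) = 5 + \left(-26 + 35\right) = 5 + 9 = 14$)
$n{\left(x,y \right)} = 40 - 8 y$
$-27278 + n{\left(d,-5 \right)} = -27278 + \left(40 - -40\right) = -27278 + \left(40 + 40\right) = -27278 + 80 = -27198$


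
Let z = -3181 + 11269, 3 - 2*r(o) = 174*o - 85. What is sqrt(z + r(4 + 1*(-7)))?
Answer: sqrt(8393) ≈ 91.613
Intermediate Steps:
r(o) = 44 - 87*o (r(o) = 3/2 - (174*o - 85)/2 = 3/2 - (-85 + 174*o)/2 = 3/2 + (85/2 - 87*o) = 44 - 87*o)
z = 8088
sqrt(z + r(4 + 1*(-7))) = sqrt(8088 + (44 - 87*(4 + 1*(-7)))) = sqrt(8088 + (44 - 87*(4 - 7))) = sqrt(8088 + (44 - 87*(-3))) = sqrt(8088 + (44 + 261)) = sqrt(8088 + 305) = sqrt(8393)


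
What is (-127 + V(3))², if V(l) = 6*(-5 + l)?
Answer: 19321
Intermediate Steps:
V(l) = -30 + 6*l
(-127 + V(3))² = (-127 + (-30 + 6*3))² = (-127 + (-30 + 18))² = (-127 - 12)² = (-139)² = 19321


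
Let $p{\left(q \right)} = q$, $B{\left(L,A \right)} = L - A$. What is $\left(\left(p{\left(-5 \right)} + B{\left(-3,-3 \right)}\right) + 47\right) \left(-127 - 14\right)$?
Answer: $-5922$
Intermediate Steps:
$\left(\left(p{\left(-5 \right)} + B{\left(-3,-3 \right)}\right) + 47\right) \left(-127 - 14\right) = \left(\left(-5 - 0\right) + 47\right) \left(-127 - 14\right) = \left(\left(-5 + \left(-3 + 3\right)\right) + 47\right) \left(-141\right) = \left(\left(-5 + 0\right) + 47\right) \left(-141\right) = \left(-5 + 47\right) \left(-141\right) = 42 \left(-141\right) = -5922$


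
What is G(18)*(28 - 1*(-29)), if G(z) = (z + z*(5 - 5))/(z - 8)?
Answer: 513/5 ≈ 102.60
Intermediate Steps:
G(z) = z/(-8 + z) (G(z) = (z + z*0)/(-8 + z) = (z + 0)/(-8 + z) = z/(-8 + z))
G(18)*(28 - 1*(-29)) = (18/(-8 + 18))*(28 - 1*(-29)) = (18/10)*(28 + 29) = (18*(1/10))*57 = (9/5)*57 = 513/5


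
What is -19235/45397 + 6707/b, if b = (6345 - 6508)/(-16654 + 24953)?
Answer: -2526863393326/7399711 ≈ -3.4148e+5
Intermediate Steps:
b = -163/8299 ≈ -0.019641
-19235/45397 + 6707/b = -19235/45397 + 6707/(-163/8299) = -19235*1/45397 + 6707*(-8299/163) = -19235/45397 - 55661393/163 = -2526863393326/7399711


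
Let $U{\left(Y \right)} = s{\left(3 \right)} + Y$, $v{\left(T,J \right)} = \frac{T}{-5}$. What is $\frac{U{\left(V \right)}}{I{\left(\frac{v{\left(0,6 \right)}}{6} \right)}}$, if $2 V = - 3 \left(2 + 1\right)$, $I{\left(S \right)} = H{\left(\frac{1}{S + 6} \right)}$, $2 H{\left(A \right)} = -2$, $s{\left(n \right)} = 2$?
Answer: $\frac{5}{2} \approx 2.5$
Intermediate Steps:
$H{\left(A \right)} = -1$ ($H{\left(A \right)} = \frac{1}{2} \left(-2\right) = -1$)
$v{\left(T,J \right)} = - \frac{T}{5}$ ($v{\left(T,J \right)} = T \left(- \frac{1}{5}\right) = - \frac{T}{5}$)
$I{\left(S \right)} = -1$
$V = - \frac{9}{2}$ ($V = \frac{\left(-3\right) \left(2 + 1\right)}{2} = \frac{\left(-3\right) 3}{2} = \frac{1}{2} \left(-9\right) = - \frac{9}{2} \approx -4.5$)
$U{\left(Y \right)} = 2 + Y$
$\frac{U{\left(V \right)}}{I{\left(\frac{v{\left(0,6 \right)}}{6} \right)}} = \frac{2 - \frac{9}{2}}{-1} = \left(- \frac{5}{2}\right) \left(-1\right) = \frac{5}{2}$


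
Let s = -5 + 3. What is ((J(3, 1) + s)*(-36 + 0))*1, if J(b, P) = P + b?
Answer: -72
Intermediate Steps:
s = -2
((J(3, 1) + s)*(-36 + 0))*1 = (((1 + 3) - 2)*(-36 + 0))*1 = ((4 - 2)*(-36))*1 = (2*(-36))*1 = -72*1 = -72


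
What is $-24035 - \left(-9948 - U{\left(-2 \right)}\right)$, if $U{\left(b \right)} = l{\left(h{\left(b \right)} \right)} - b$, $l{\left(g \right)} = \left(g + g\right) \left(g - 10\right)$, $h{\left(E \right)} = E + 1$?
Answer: $-14063$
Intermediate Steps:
$h{\left(E \right)} = 1 + E$
$l{\left(g \right)} = 2 g \left(-10 + g\right)$
$U{\left(b \right)} = - b + 2 \left(1 + b\right) \left(-9 + b\right)$ ($U{\left(b \right)} = 2 \left(1 + b\right) \left(-10 + \left(1 + b\right)\right) - b = 2 \left(1 + b\right) \left(-9 + b\right) - b = - b + 2 \left(1 + b\right) \left(-9 + b\right)$)
$-24035 - \left(-9948 - U{\left(-2 \right)}\right) = -24035 - \left(-9948 - \left(\left(-1\right) \left(-2\right) + 2 \left(1 - 2\right) \left(-9 - 2\right)\right)\right) = -24035 - \left(-9948 - \left(2 + 2 \left(-1\right) \left(-11\right)\right)\right) = -24035 - \left(-9948 - \left(2 + 22\right)\right) = -24035 - \left(-9948 - 24\right) = -24035 - -9972 = -24035 + 9972 = -14063$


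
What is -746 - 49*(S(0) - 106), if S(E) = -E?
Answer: 4448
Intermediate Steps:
-746 - 49*(S(0) - 106) = -746 - 49*(-1*0 - 106) = -746 - 49*(0 - 106) = -746 - 49*(-106) = -746 + 5194 = 4448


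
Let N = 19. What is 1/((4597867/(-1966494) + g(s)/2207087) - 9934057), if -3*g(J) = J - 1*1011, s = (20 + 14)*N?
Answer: -1446741114326/14372012076509076135 ≈ -1.0066e-7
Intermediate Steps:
s = 646 (s = (20 + 14)*19 = 34*19 = 646)
g(J) = 337 - J/3 (g(J) = -(J - 1*1011)/3 = -(J - 1011)/3 = -(-1011 + J)/3 = 337 - J/3)
1/((4597867/(-1966494) + g(s)/2207087) - 9934057) = 1/((4597867/(-1966494) + (337 - ⅓*646)/2207087) - 9934057) = 1/((4597867*(-1/1966494) + (337 - 646/3)*(1/2207087)) - 9934057) = 1/((-4597867/1966494 + (365/3)*(1/2207087)) - 9934057) = 1/((-4597867/1966494 + 365/6621261) - 9934057) = 1/(-3382551075553/1446741114326 - 9934057) = 1/(-14372012076509076135/1446741114326) = -1446741114326/14372012076509076135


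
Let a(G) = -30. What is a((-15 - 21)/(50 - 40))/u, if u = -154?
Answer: 15/77 ≈ 0.19481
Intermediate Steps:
a((-15 - 21)/(50 - 40))/u = -30/(-154) = -30*(-1/154) = 15/77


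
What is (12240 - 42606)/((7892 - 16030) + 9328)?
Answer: -2169/85 ≈ -25.518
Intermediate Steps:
(12240 - 42606)/((7892 - 16030) + 9328) = -30366/(-8138 + 9328) = -30366/1190 = -30366*1/1190 = -2169/85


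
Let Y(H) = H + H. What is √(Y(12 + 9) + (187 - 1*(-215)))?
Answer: 2*√111 ≈ 21.071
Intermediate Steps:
Y(H) = 2*H
√(Y(12 + 9) + (187 - 1*(-215))) = √(2*(12 + 9) + (187 - 1*(-215))) = √(2*21 + (187 + 215)) = √(42 + 402) = √444 = 2*√111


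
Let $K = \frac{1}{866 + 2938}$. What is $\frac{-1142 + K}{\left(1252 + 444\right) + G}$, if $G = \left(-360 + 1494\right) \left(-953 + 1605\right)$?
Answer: $- \frac{4344167}{2819007456} \approx -0.001541$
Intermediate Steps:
$G = 739368$ ($G = 1134 \cdot 652 = 739368$)
$K = \frac{1}{3804} \approx 0.00026288$
$\frac{-1142 + K}{\left(1252 + 444\right) + G} = \frac{-1142 + \frac{1}{3804}}{\left(1252 + 444\right) + 739368} = - \frac{4344167}{3804 \left(1696 + 739368\right)} = - \frac{4344167}{3804 \cdot 741064} = \left(- \frac{4344167}{3804}\right) \frac{1}{741064} = - \frac{4344167}{2819007456}$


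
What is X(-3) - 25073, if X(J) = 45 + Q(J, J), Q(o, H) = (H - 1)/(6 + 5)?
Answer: -275312/11 ≈ -25028.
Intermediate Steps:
Q(o, H) = -1/11 + H/11 (Q(o, H) = (-1 + H)/11 = (-1 + H)*(1/11) = -1/11 + H/11)
X(J) = 494/11 + J/11 (X(J) = 45 + (-1/11 + J/11) = 494/11 + J/11)
X(-3) - 25073 = (494/11 + (1/11)*(-3)) - 25073 = (494/11 - 3/11) - 25073 = 491/11 - 25073 = -275312/11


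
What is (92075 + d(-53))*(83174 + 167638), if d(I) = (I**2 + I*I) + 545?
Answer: 24639269256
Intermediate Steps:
d(I) = 545 + 2*I**2 (d(I) = (I**2 + I**2) + 545 = 2*I**2 + 545 = 545 + 2*I**2)
(92075 + d(-53))*(83174 + 167638) = (92075 + (545 + 2*(-53)**2))*(83174 + 167638) = (92075 + (545 + 2*2809))*250812 = (92075 + (545 + 5618))*250812 = (92075 + 6163)*250812 = 98238*250812 = 24639269256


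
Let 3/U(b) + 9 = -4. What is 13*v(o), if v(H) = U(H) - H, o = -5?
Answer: 62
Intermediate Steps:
U(b) = -3/13 (U(b) = 3/(-9 - 4) = 3/(-13) = 3*(-1/13) = -3/13)
v(H) = -3/13 - H
13*v(o) = 13*(-3/13 - 1*(-5)) = 13*(-3/13 + 5) = 13*(62/13) = 62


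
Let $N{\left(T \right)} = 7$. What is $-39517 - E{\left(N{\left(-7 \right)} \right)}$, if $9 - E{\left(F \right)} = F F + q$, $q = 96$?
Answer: $-39381$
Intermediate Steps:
$E{\left(F \right)} = -87 - F^{2}$ ($E{\left(F \right)} = 9 - \left(F F + 96\right) = 9 - \left(F^{2} + 96\right) = 9 - \left(96 + F^{2}\right) = -87 - F^{2}$)
$-39517 - E{\left(N{\left(-7 \right)} \right)} = -39517 - \left(-87 - 7^{2}\right) = -39517 - \left(-87 - 49\right) = -39517 - -136 = -39517 + 136 = -39381$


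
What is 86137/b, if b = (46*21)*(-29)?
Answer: -86137/28014 ≈ -3.0748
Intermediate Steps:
b = -28014 (b = 966*(-29) = -28014)
86137/b = 86137/(-28014) = 86137*(-1/28014) = -86137/28014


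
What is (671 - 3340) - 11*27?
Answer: -2966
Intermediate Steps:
(671 - 3340) - 11*27 = -2669 - 297 = -2966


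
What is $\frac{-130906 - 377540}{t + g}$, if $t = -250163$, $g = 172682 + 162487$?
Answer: $- \frac{254223}{42503} \approx -5.9813$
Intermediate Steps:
$g = 335169$
$\frac{-130906 - 377540}{t + g} = \frac{-130906 - 377540}{-250163 + 335169} = - \frac{508446}{85006} = \left(-508446\right) \frac{1}{85006} = - \frac{254223}{42503}$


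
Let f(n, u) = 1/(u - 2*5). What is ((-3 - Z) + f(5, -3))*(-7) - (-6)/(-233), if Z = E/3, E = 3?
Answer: 86365/3029 ≈ 28.513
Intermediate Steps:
Z = 1 (Z = 3/3 = 3*(⅓) = 1)
f(n, u) = 1/(-10 + u) (f(n, u) = 1/(u - 10) = 1/(-10 + u))
((-3 - Z) + f(5, -3))*(-7) - (-6)/(-233) = ((-3 - 1*1) + 1/(-10 - 3))*(-7) - (-6)/(-233) = ((-3 - 1) + 1/(-13))*(-7) - (-6)*(-1)/233 = (-4 - 1/13)*(-7) - 1*6/233 = -53/13*(-7) - 6/233 = 371/13 - 6/233 = 86365/3029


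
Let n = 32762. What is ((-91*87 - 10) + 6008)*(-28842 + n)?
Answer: -7522480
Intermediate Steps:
((-91*87 - 10) + 6008)*(-28842 + n) = ((-91*87 - 10) + 6008)*(-28842 + 32762) = ((-7917 - 10) + 6008)*3920 = (-7927 + 6008)*3920 = -1919*3920 = -7522480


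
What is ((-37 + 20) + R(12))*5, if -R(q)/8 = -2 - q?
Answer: 475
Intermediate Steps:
R(q) = 16 + 8*q (R(q) = -8*(-2 - q) = 16 + 8*q)
((-37 + 20) + R(12))*5 = ((-37 + 20) + (16 + 8*12))*5 = (-17 + (16 + 96))*5 = (-17 + 112)*5 = 95*5 = 475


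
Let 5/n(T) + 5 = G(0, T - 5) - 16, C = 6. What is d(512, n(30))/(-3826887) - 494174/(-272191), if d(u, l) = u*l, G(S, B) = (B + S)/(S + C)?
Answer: 63670044847966/35068688047039 ≈ 1.8156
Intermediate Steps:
G(S, B) = (B + S)/(6 + S) (G(S, B) = (B + S)/(S + 6) = (B + S)/(6 + S))
n(T) = 5/(-131/6 + T/6) (n(T) = 5/(-5 + (((T - 5) + 0)/(6 + 0) - 16)) = 5/(-5 + (((-5 + T) + 0)/6 - 16)) = 5/(-5 + ((-5 + T)/6 - 16)) = 5/(-5 + ((-⅚ + T/6) - 16)) = 5/(-5 + (-101/6 + T/6)) = 5/(-131/6 + T/6))
d(u, l) = l*u
d(512, n(30))/(-3826887) - 494174/(-272191) = ((30/(-131 + 30))*512)/(-3826887) - 494174/(-272191) = ((30/(-101))*512)*(-1/3826887) - 494174*(-1/272191) = ((30*(-1/101))*512)*(-1/3826887) + 494174/272191 = -30/101*512*(-1/3826887) + 494174/272191 = -15360/101*(-1/3826887) + 494174/272191 = 5120/128838529 + 494174/272191 = 63670044847966/35068688047039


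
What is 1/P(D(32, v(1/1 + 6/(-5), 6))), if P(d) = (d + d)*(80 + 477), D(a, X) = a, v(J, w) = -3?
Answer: 1/35648 ≈ 2.8052e-5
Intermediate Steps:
P(d) = 1114*d (P(d) = (2*d)*557 = 1114*d)
1/P(D(32, v(1/1 + 6/(-5), 6))) = 1/(1114*32) = 1/35648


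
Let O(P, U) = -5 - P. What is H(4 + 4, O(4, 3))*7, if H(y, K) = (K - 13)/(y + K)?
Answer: 154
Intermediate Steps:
H(y, K) = (-13 + K)/(K + y)
H(4 + 4, O(4, 3))*7 = ((-13 + (-5 - 1*4))/((-5 - 1*4) + (4 + 4)))*7 = ((-13 + (-5 - 4))/((-5 - 4) + 8))*7 = ((-13 - 9)/(-9 + 8))*7 = (-22/(-1))*7 = -1*(-22)*7 = 22*7 = 154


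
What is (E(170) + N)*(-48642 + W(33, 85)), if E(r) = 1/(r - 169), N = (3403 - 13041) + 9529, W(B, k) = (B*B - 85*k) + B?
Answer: 5912460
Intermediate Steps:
W(B, k) = B + B² - 85*k (W(B, k) = (B² - 85*k) + B = B + B² - 85*k)
N = -109 (N = -9638 + 9529 = -109)
E(r) = 1/(-169 + r)
(E(170) + N)*(-48642 + W(33, 85)) = (1/(-169 + 170) - 109)*(-48642 + (33 + 33² - 85*85)) = (1/1 - 109)*(-48642 + (33 + 1089 - 7225)) = (1 - 109)*(-48642 - 6103) = -108*(-54745) = 5912460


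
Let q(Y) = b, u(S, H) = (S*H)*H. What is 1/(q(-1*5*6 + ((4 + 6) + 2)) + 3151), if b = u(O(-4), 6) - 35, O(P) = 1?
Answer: 1/3152 ≈ 0.00031726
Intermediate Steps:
u(S, H) = S*H² (u(S, H) = (H*S)*H = S*H²)
b = 1 (b = 1*6² - 35 = 1*36 - 35 = 36 - 35 = 1)
q(Y) = 1
1/(q(-1*5*6 + ((4 + 6) + 2)) + 3151) = 1/(1 + 3151) = 1/3152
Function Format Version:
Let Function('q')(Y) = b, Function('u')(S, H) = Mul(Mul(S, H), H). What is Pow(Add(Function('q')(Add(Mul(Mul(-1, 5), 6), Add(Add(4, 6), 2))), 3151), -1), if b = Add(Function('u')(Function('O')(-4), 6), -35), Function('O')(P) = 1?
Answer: Rational(1, 3152) ≈ 0.00031726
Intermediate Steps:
Function('u')(S, H) = Mul(S, Pow(H, 2)) (Function('u')(S, H) = Mul(Mul(H, S), H) = Mul(S, Pow(H, 2)))
b = 1 (b = Add(Mul(1, Pow(6, 2)), -35) = Add(Mul(1, 36), -35) = Add(36, -35) = 1)
Function('q')(Y) = 1
Pow(Add(Function('q')(Add(Mul(Mul(-1, 5), 6), Add(Add(4, 6), 2))), 3151), -1) = Pow(Add(1, 3151), -1) = Pow(3152, -1) = Rational(1, 3152)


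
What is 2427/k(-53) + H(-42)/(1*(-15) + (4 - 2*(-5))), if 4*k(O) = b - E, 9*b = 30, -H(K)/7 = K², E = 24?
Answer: 368226/31 ≈ 11878.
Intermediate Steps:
H(K) = -7*K²
b = 10/3 (b = (⅑)*30 = 10/3 ≈ 3.3333)
k(O) = -31/6 (k(O) = (10/3 - 1*24)/4 = (10/3 - 24)/4 = (¼)*(-62/3) = -31/6)
2427/k(-53) + H(-42)/(1*(-15) + (4 - 2*(-5))) = 2427/(-31/6) + (-7*(-42)²)/(1*(-15) + (4 - 2*(-5))) = 2427*(-6/31) + (-7*1764)/(-15 + (4 + 10)) = -14562/31 - 12348/(-15 + 14) = -14562/31 - 12348/(-1) = -14562/31 - 12348*(-1) = -14562/31 + 12348 = 368226/31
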